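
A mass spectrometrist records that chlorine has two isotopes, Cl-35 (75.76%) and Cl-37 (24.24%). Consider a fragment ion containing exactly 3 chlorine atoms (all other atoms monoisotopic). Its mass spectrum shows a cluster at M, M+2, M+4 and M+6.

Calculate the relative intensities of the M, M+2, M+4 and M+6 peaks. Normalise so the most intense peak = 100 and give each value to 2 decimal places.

100.00 : 95.99 : 30.71 : 3.28

Expanding (0.7576 + 0.2424)^3:
P(M) = 0.7576^3 = 0.434830
P(M+2) = 3 × 0.7576^2 × 0.2424^1 = 0.417382
P(M+4) = 3 × 0.7576^1 × 0.2424^2 = 0.133545
P(M+6) = 0.2424^3 = 0.014243
The M peak is largest (0.434830); scaling to 100 gives 100.00 : 95.99 : 30.71 : 3.28.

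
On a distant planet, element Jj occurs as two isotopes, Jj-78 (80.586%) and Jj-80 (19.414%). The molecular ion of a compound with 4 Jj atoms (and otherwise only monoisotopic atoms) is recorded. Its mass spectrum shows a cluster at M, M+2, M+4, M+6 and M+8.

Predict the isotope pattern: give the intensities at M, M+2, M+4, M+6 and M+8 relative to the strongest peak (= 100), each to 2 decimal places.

100.00 : 96.36 : 34.82 : 5.59 : 0.34

Expanding (0.80586 + 0.19414)^4:
P(M) = 0.80586^4 = 0.421734
P(M+2) = 4 × 0.80586^3 × 0.19414^1 = 0.406400
P(M+4) = 6 × 0.80586^2 × 0.19414^2 = 0.146859
P(M+6) = 4 × 0.80586^1 × 0.19414^3 = 0.023587
P(M+8) = 0.19414^4 = 0.001421
The M peak is largest (0.421734); scaling to 100 gives 100.00 : 96.36 : 34.82 : 5.59 : 0.34.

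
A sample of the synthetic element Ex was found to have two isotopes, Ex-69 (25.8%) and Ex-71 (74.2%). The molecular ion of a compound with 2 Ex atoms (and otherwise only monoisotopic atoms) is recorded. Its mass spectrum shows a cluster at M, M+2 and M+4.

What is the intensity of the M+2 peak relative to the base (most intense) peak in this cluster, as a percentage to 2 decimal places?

69.54%

Binomial terms of (0.258 + 0.742)^2: M 0.0666, M+2 0.3829, M+4 0.5506 → M+4 is the base peak.
P(M+4) = C(2,2) × 0.258^0 × 0.742^2 = 1 × 1.0000 × 0.550564 = 0.550564 (base)
P(M+2) = C(2,1) × 0.258^1 × 0.742^1 = 2 × 0.2580 × 0.7420 = 0.382872
Relative intensity = 0.382872 / 0.550564 × 100 = 69.54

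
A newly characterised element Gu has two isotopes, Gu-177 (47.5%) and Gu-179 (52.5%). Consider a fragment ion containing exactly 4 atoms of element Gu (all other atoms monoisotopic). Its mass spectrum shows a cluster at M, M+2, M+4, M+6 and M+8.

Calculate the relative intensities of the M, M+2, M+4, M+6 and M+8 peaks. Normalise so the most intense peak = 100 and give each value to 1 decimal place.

13.6 : 60.3 : 100.0 : 73.7 : 20.4

The 4 Gu atoms are independent, so intensities follow the terms of (0.475 + 0.525)^4.
P(M) = 0.475^4 = 0.050907
P(M+2) = 4 × 0.475^3 × 0.525^1 = 0.225061
P(M+4) = 6 × 0.475^2 × 0.525^2 = 0.373127
P(M+6) = 4 × 0.475^1 × 0.525^3 = 0.274936
P(M+8) = 0.525^4 = 0.075969
The M+4 peak is largest (0.373127); scaling to 100 gives 13.6 : 60.3 : 100.0 : 73.7 : 20.4.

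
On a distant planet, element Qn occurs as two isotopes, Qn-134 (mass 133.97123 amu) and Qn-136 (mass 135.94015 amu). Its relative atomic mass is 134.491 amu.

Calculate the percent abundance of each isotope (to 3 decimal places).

With x = fraction of Qn-134 (so Qn-136 is 1 − x):
133.97123·x + 135.94015·(1 − x) = 134.491
(133.97123 − 135.94015)·x = 134.491 − 135.94015
x = -1.44915 / -1.96892 = 0.73601 → 73.601% Qn-134, 26.399% Qn-136.

Qn-134: 73.601%, Qn-136: 26.399%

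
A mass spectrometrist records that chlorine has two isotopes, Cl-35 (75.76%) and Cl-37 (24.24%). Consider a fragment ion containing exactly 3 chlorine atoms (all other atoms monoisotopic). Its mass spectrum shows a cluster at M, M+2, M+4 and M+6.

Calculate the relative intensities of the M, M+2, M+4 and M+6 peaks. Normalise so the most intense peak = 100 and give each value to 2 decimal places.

100.00 : 95.99 : 30.71 : 3.28

Each Cl atom is independently Cl-35 (p = 0.7576) or Cl-37 (q = 0.2424); the cluster is the binomial expansion (p + q)^3.
P(M) = 0.7576^3 = 0.434830
P(M+2) = 3 × 0.7576^2 × 0.2424^1 = 0.417382
P(M+4) = 3 × 0.7576^1 × 0.2424^2 = 0.133545
P(M+6) = 0.2424^3 = 0.014243
The M peak is largest (0.434830); scaling to 100 gives 100.00 : 95.99 : 30.71 : 3.28.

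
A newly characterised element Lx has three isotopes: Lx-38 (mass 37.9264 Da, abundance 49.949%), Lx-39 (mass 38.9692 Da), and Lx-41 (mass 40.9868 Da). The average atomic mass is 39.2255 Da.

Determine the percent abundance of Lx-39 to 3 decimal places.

11.532%

Let x and y be the fractions of Lx-39 and Lx-41. Then x + y = 1 − 0.49949 = 0.50051 and 38.9692x + 40.9868y = 39.2255 − 0.49949×37.9264 = 20.281642464.
Substituting: 38.9692x + 40.9868(0.50051 − x) = 20.281642464
(38.9692 − 40.9868)x = -0.232660804  ⇒  x = 0.11532, y = 0.38519
Lx-39: 11.532%, Lx-41: 38.519%.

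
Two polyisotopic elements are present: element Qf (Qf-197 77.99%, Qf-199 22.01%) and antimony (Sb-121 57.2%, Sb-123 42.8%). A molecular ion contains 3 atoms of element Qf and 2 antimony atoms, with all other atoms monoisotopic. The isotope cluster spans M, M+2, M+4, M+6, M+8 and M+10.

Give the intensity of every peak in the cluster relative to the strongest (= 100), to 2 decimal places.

Element Qf pattern (n=3): 0.4743695 : 0.40162352 : 0.11334445 : 0.01066253
Antimony pattern (n=2): 0.327184 : 0.489632 : 0.183184
Convolve the two distributions (both contribute in 2-u steps):
  M: 0.4743695×0.327184 = 0.155206
  M+2: 0.4743695×0.489632 + 0.40162352×0.327184 = 0.363671
  M+4: 0.4743695×0.183184 + 0.40162352×0.489632 + 0.11334445×0.327184 = 0.320629
  M+6: 0.40162352×0.183184 + 0.11334445×0.489632 + 0.01066253×0.327184 = 0.132557
  M+8: 0.11334445×0.183184 + 0.01066253×0.489632 = 0.025984
  M+10: 0.01066253×0.183184 = 0.001953
Scale to base peak (0.363671) = 100: 42.68 : 100.00 : 88.16 : 36.45 : 7.14 : 0.54

42.68 : 100.00 : 88.16 : 36.45 : 7.14 : 0.54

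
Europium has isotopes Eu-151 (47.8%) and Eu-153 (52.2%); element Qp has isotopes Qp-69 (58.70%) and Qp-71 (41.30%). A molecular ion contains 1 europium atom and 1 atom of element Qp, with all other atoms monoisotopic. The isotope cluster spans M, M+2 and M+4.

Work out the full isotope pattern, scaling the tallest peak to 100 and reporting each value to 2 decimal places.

Europium pattern (n=1): 0.4780 : 0.5220
Element Qp pattern (n=1): 0.5870 : 0.4130
Convolve the two distributions (both contribute in 2-u steps):
  M: 0.4780×0.5870 = 0.280586
  M+2: 0.4780×0.4130 + 0.5220×0.5870 = 0.503828
  M+4: 0.5220×0.4130 = 0.215586
Scale to base peak (0.503828) = 100: 55.69 : 100.00 : 42.79

55.69 : 100.00 : 42.79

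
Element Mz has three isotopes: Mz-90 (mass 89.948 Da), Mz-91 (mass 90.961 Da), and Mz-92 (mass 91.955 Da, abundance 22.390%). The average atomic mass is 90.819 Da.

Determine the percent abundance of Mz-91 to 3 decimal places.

The remaining 77.610% is split between Mz-90 (fraction x) and Mz-91 (fraction 0.77610 − x).
Substituting: 89.948x + 90.961(0.77610 − x) = 70.2302755
(89.948 − 90.961)x = -0.3645566  ⇒  x = 0.35988, y = 0.41622
Mz-90: 35.988%, Mz-91: 41.622%.

41.622%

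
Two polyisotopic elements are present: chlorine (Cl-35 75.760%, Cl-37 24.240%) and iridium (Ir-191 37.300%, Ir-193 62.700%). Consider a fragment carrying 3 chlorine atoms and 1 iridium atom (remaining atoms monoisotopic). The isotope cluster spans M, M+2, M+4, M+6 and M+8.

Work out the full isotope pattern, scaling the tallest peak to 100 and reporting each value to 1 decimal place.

37.9 : 100.0 : 72.7 : 20.8 : 2.1

Chlorine pattern (n=3): 0.4348304 : 0.41738208 : 0.13354464 : 0.01424288
Iridium pattern (n=1): 0.3730 : 0.6270
Convolve the two distributions (both contribute in 2-u steps):
  M: 0.4348304×0.3730 = 0.162192
  M+2: 0.4348304×0.6270 + 0.41738208×0.3730 = 0.428322
  M+4: 0.41738208×0.6270 + 0.13354464×0.3730 = 0.311511
  M+6: 0.13354464×0.6270 + 0.01424288×0.3730 = 0.089045
  M+8: 0.01424288×0.6270 = 0.008930
Scale to base peak (0.428322) = 100: 37.9 : 100.0 : 72.7 : 20.8 : 2.1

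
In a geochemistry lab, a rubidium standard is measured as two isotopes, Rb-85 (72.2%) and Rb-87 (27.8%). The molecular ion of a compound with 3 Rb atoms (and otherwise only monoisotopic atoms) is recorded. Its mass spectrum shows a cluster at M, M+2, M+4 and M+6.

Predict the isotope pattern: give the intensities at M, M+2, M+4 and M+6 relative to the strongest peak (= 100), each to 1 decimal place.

86.6 : 100.0 : 38.5 : 4.9

Expanding (0.722 + 0.278)^3:
P(M) = 0.722^3 = 0.376367
P(M+2) = 3 × 0.722^2 × 0.278^1 = 0.434751
P(M+4) = 3 × 0.722^1 × 0.278^2 = 0.167397
P(M+6) = 0.278^3 = 0.021485
The M+2 peak is largest (0.434751); scaling to 100 gives 86.6 : 100.0 : 38.5 : 4.9.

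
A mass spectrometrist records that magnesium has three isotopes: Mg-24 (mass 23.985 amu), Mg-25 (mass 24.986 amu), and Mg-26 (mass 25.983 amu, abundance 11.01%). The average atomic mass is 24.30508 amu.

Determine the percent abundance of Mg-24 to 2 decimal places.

Let x and y be the fractions of Mg-24 and Mg-25. Then x + y = 1 − 0.1101 = 0.8899 and 23.985x + 24.986y = 24.30508 − 0.1101×25.983 = 21.4443517.
Substituting: 23.985x + 24.986(0.8899 − x) = 21.4443517
(23.985 − 24.986)x = -0.7906897  ⇒  x = 0.78990, y = 0.10000
Mg-24: 78.99%, Mg-25: 10.00%.

78.99%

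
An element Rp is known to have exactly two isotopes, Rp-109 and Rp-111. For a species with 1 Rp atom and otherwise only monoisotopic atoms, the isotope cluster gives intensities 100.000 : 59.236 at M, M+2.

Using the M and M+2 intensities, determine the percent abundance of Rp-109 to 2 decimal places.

Let p = fractional abundance of Rp-109. I(M+2)/I(M) = [C(1,1)·p^0·(1−p)] / p^1 = 1·(1−p)/p = 59.236/100.000 = 0.5924
(1−p)/p = 0.5924/1 = 0.5924  ⇒  p = 1/(1 + 0.5924) = 0.6280
Rp-109: 62.80%, Rp-111: 37.20%.

62.80%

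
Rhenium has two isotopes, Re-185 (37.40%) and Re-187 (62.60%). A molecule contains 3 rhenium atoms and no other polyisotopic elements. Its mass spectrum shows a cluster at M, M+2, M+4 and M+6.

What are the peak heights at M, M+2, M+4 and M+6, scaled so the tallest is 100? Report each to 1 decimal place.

The 3 Re atoms are independent, so intensities follow the terms of (0.3740 + 0.6260)^3.
P(M) = 0.3740^3 = 0.052314
P(M+2) = 3 × 0.3740^2 × 0.6260^1 = 0.262687
P(M+4) = 3 × 0.3740^1 × 0.6260^2 = 0.439685
P(M+6) = 0.6260^3 = 0.245314
The M+4 peak is largest (0.439685); scaling to 100 gives 11.9 : 59.7 : 100.0 : 55.8.

11.9 : 59.7 : 100.0 : 55.8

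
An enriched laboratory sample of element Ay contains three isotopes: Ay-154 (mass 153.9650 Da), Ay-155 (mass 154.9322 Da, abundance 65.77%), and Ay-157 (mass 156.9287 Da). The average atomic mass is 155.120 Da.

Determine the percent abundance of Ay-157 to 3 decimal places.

Let x and y be the fractions of Ay-154 and Ay-157. Then x + y = 1 − 0.6577 = 0.3423 and 153.9650x + 156.9287y = 155.120 − 0.6577×154.9322 = 53.22109206.
Substituting: 153.9650x + 156.9287(0.3423 − x) = 53.22109206
(153.9650 − 156.9287)x = -0.49560195  ⇒  x = 0.16722, y = 0.17508
Ay-154: 16.722%, Ay-157: 17.508%.

17.508%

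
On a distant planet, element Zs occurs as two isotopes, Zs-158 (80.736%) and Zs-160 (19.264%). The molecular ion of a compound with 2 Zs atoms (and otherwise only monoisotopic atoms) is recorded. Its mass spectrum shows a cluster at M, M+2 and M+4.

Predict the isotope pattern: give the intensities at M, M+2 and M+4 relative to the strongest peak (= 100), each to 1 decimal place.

Expanding (0.80736 + 0.19264)^2:
P(M) = 0.80736^2 = 0.651830
P(M+2) = 2 × 0.80736^1 × 0.19264^1 = 0.311060
P(M+4) = 0.19264^2 = 0.037110
The M peak is largest (0.651830); scaling to 100 gives 100.0 : 47.7 : 5.7.

100.0 : 47.7 : 5.7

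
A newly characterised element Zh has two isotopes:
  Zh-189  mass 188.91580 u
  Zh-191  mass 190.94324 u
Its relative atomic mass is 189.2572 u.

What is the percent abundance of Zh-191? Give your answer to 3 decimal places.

Let x be the fractional abundance of Zh-189; then Zh-191 has abundance 1 − x.
188.91580·x + 190.94324·(1 − x) = 189.2572
(188.91580 − 190.94324)·x = 189.2572 − 190.94324
x = -1.68604 / -2.02744 = 0.83161 → 83.161% Zh-189, 16.839% Zh-191.

16.839%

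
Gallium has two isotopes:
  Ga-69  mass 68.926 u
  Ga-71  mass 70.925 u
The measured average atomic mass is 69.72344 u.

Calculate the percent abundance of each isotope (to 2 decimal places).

Ga-69: 60.11%, Ga-71: 39.89%

Writing the weighted mean with unknown fraction x of Ga-69:
68.926·x + 70.925·(1 − x) = 69.72344
(68.926 − 70.925)·x = 69.72344 − 70.925
x = -1.20156 / -1.999 = 0.60108 → 60.11% Ga-69, 39.89% Ga-71.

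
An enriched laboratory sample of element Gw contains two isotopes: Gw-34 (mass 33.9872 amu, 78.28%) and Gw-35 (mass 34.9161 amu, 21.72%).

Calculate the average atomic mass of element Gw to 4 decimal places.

Weight each isotope mass by its fractional abundance: 0.7828 × 33.9872 + 0.2172 × 34.9161
= 26.60518 + 7.58378 = 34.18896 amu

34.1890 amu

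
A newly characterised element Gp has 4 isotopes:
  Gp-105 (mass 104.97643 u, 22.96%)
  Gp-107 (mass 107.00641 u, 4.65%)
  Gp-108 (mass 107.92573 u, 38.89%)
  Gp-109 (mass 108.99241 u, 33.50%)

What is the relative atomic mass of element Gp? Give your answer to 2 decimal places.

107.56 u

Weight each isotope mass by its fractional abundance: 0.2296 × 104.97643 + 0.0465 × 107.00641 + 0.3889 × 107.92573 + 0.3350 × 108.99241
= 24.102588 + 4.975798 + 41.972316 + 36.512457 = 107.563159 u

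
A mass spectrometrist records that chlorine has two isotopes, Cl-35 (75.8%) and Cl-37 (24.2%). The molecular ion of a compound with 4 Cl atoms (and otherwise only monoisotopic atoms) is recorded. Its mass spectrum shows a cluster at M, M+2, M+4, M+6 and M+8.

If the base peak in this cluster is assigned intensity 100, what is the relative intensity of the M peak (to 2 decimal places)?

78.31

(0.758 + 0.242)^4 gives M 0.3301, M+2 0.4216, M+4 0.2019, M+6 0.0430, M+8 0.0034; the largest is M+2.
P(M+2) = C(4,1) × 0.758^3 × 0.242^1 = 4 × 0.43551951 × 0.2420 = 0.421583 (base)
P(M) = C(4,0) × 0.758^4 × 0.242^0 = 1 × 0.33012379 × 1.0000 = 0.330124
Relative intensity = 0.330124 / 0.421583 × 100 = 78.31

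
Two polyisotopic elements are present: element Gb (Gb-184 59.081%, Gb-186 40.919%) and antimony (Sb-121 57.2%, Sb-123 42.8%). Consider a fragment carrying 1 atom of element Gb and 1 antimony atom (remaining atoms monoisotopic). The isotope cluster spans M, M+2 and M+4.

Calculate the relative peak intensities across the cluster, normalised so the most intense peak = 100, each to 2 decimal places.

69.40 : 100.00 : 35.97

Element Gb pattern (n=1): 0.59081 : 0.40919
Antimony pattern (n=1): 0.5720 : 0.4280
Convolve the two distributions (both contribute in 2-u steps):
  M: 0.59081×0.5720 = 0.337943
  M+2: 0.59081×0.4280 + 0.40919×0.5720 = 0.486923
  M+4: 0.40919×0.4280 = 0.175133
Scale to base peak (0.486923) = 100: 69.40 : 100.00 : 35.97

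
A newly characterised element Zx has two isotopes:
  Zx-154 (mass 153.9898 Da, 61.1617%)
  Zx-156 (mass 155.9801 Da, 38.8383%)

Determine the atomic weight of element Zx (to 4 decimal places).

Average mass = Σ (abundance × isotope mass) = 0.611617 × 153.9898 + 0.388383 × 155.9801
= 94.18278 + 60.58002 = 154.76280 Da

154.7628 Da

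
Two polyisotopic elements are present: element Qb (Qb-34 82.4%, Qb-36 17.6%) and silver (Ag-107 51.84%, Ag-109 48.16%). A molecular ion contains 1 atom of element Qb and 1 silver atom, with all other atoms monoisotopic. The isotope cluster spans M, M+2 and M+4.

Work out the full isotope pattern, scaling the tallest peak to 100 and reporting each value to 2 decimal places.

87.52 : 100.00 : 17.37

Element Qb pattern (n=1): 0.8240 : 0.1760
Silver pattern (n=1): 0.5184 : 0.4816
Convolve the two distributions (both contribute in 2-u steps):
  M: 0.8240×0.5184 = 0.427162
  M+2: 0.8240×0.4816 + 0.1760×0.5184 = 0.488077
  M+4: 0.1760×0.4816 = 0.084762
Scale to base peak (0.488077) = 100: 87.52 : 100.00 : 17.37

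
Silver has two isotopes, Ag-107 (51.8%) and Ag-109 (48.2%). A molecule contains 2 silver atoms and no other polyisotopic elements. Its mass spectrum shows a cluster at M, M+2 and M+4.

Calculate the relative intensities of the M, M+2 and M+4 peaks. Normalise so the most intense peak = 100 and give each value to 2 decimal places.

The 2 Ag atoms are independent, so intensities follow the terms of (0.518 + 0.482)^2.
P(M) = 0.518^2 = 0.268324
P(M+2) = 2 × 0.518^1 × 0.482^1 = 0.499352
P(M+4) = 0.482^2 = 0.232324
The M+2 peak is largest (0.499352); scaling to 100 gives 53.73 : 100.00 : 46.53.

53.73 : 100.00 : 46.53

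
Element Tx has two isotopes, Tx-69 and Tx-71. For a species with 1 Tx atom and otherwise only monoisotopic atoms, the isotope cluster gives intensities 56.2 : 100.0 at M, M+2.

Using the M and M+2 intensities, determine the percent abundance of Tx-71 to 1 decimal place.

Let p = fractional abundance of Tx-69. I(M+2)/I(M) = [C(1,1)·p^0·(1−p)] / p^1 = 1·(1−p)/p = 100.0/56.2 = 1.7794
(1−p)/p = 1.7794/1 = 1.7794  ⇒  p = 1/(1 + 1.7794) = 0.3598
Tx-69: 36.0%, Tx-71: 64.0%.

64.0%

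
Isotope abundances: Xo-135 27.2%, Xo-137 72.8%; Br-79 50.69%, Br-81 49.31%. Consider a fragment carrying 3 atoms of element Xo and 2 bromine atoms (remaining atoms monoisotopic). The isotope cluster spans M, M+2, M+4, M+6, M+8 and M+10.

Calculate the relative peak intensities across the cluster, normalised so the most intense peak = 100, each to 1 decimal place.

Element Xo pattern (n=3): 0.02012365 : 0.16158106 : 0.43246694 : 0.38582835
Bromine pattern (n=2): 0.25694761 : 0.49990478 : 0.24314761
Convolve the two distributions (both contribute in 2-u steps):
  M: 0.02012365×0.25694761 = 0.005171
  M+2: 0.02012365×0.49990478 + 0.16158106×0.25694761 = 0.051578
  M+4: 0.02012365×0.24314761 + 0.16158106×0.49990478 + 0.43246694×0.25694761 = 0.196790
  M+6: 0.16158106×0.24314761 + 0.43246694×0.49990478 + 0.38582835×0.25694761 = 0.354618
  M+8: 0.43246694×0.24314761 + 0.38582835×0.49990478 = 0.298031
  M+10: 0.38582835×0.24314761 = 0.093813
Scale to base peak (0.354618) = 100: 1.5 : 14.5 : 55.5 : 100.0 : 84.0 : 26.5

1.5 : 14.5 : 55.5 : 100.0 : 84.0 : 26.5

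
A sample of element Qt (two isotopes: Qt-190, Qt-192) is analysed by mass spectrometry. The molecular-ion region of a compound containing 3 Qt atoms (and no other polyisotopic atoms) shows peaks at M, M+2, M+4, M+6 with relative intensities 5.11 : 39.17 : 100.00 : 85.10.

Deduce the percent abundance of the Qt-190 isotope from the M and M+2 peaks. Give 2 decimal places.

If p is the fraction of Qt that is Qt-190, then I(M+2)/I(M) = [C(3,1)·p^2·(1−p)] / p^3 = 3·(1−p)/p = 39.17/5.11 = 7.6654
(1−p)/p = 7.6654/3 = 2.5551  ⇒  p = 1/(1 + 2.5551) = 0.2813
Qt-190: 28.13%, Qt-192: 71.87%.

28.13%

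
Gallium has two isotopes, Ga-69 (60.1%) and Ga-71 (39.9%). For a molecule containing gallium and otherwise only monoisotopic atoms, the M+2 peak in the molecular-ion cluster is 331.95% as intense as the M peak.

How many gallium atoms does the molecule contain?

With n Ga atoms, P(M+2)/P(M) = C(n,1)·p^(n−1)q / p^n = n·q/p = n · 0.399/0.601.
n = 3.3195 × 0.601/0.399 = 5.00 ≈ 5

5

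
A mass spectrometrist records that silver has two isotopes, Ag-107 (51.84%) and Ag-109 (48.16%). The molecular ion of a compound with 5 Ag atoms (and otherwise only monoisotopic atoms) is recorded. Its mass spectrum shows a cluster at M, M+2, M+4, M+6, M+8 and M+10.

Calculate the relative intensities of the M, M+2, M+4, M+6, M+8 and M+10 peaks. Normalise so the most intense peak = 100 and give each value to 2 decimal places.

Expanding (0.5184 + 0.4816)^5:
P(M) = 0.5184^5 = 0.037439
P(M+2) = 5 × 0.5184^4 × 0.4816^1 = 0.173907
P(M+4) = 10 × 0.5184^3 × 0.4816^2 = 0.323123
P(M+6) = 10 × 0.5184^2 × 0.4816^3 = 0.300185
P(M+8) = 5 × 0.5184^1 × 0.4816^4 = 0.139438
P(M+10) = 0.4816^5 = 0.025908
The M+4 peak is largest (0.323123); scaling to 100 gives 11.59 : 53.82 : 100.00 : 92.90 : 43.15 : 8.02.

11.59 : 53.82 : 100.00 : 92.90 : 43.15 : 8.02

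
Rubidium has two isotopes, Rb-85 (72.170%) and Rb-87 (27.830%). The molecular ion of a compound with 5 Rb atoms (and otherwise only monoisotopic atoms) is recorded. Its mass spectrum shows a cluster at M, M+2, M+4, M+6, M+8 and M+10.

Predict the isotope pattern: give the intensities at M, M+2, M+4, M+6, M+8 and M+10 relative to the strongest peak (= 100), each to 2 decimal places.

51.86 : 100.00 : 77.12 : 29.74 : 5.73 : 0.44

The 5 Rb atoms are independent, so intensities follow the terms of (0.72170 + 0.27830)^5.
P(M) = 0.72170^5 = 0.195787
P(M+2) = 5 × 0.72170^4 × 0.27830^1 = 0.377494
P(M+4) = 10 × 0.72170^3 × 0.27830^2 = 0.291136
P(M+6) = 10 × 0.72170^2 × 0.27830^3 = 0.112267
P(M+8) = 5 × 0.72170^1 × 0.27830^4 = 0.021646
P(M+10) = 0.27830^5 = 0.001669
The M+2 peak is largest (0.377494); scaling to 100 gives 51.86 : 100.00 : 77.12 : 29.74 : 5.73 : 0.44.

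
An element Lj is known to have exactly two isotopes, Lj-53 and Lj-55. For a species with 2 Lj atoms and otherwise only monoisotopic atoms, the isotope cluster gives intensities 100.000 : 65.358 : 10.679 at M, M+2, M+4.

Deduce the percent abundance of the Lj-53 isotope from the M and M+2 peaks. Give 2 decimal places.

Write p for the Lj-53 fraction. I(M+2)/I(M) = [C(2,1)·p^1·(1−p)] / p^2 = 2·(1−p)/p = 65.358/100.000 = 0.6536
(1−p)/p = 0.6536/2 = 0.3268  ⇒  p = 1/(1 + 0.3268) = 0.7537
Lj-53: 75.37%, Lj-55: 24.63%.

75.37%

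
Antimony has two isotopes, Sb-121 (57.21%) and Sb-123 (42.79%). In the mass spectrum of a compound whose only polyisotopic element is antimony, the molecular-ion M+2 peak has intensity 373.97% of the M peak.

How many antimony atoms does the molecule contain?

5

The M+2/M ratio from n Sb atoms is n · q/p = n · 0.4279/0.5721.
n = 3.7397 × 0.5721/0.4279 = 5.00 ≈ 5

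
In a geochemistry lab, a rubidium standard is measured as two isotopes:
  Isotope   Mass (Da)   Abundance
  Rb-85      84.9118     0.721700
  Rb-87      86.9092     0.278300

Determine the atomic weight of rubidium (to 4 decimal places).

The abundance-weighted mean is 0.721700 × 84.9118 + 0.278300 × 86.9092
= 61.28085 + 24.18683 = 85.46768 Da

85.4677 Da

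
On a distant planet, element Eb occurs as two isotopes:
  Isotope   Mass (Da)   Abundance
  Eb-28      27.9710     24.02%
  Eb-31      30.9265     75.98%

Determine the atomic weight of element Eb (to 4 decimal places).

Average mass = Σ (abundance × isotope mass) = 0.2402 × 27.9710 + 0.7598 × 30.9265
= 6.71863 + 23.49795 = 30.21658 Da

30.2166 Da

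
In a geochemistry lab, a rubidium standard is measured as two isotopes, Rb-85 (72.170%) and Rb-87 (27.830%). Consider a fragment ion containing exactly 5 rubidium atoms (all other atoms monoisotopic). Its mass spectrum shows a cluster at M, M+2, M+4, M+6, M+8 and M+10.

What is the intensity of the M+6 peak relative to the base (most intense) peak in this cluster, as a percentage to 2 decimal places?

29.74%

(0.72170 + 0.27830)^5 gives M 0.1958, M+2 0.3775, M+4 0.2911, M+6 0.1123, M+8 0.0216, M+10 0.0017; the largest is M+2.
P(M+2) = C(5,1) × 0.72170^4 × 0.27830^1 = 5 × 0.27128565 × 0.2783 = 0.377494 (base)
P(M+6) = C(5,3) × 0.72170^2 × 0.27830^3 = 10 × 0.52085089 × 0.02155458 = 0.112267
Relative intensity = 0.112267 / 0.377494 × 100 = 29.74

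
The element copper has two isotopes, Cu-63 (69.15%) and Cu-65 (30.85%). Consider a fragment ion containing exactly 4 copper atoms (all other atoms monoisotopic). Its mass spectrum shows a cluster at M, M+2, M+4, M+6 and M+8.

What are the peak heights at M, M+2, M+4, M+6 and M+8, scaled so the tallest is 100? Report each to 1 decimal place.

56.0 : 100.0 : 66.9 : 19.9 : 2.2

The 4 Cu atoms are independent, so intensities follow the terms of (0.6915 + 0.3085)^4.
P(M) = 0.6915^4 = 0.228649
P(M+2) = 4 × 0.6915^3 × 0.3085^1 = 0.408030
P(M+4) = 6 × 0.6915^2 × 0.3085^2 = 0.273052
P(M+6) = 4 × 0.6915^1 × 0.3085^3 = 0.081212
P(M+8) = 0.3085^4 = 0.009058
The M+2 peak is largest (0.408030); scaling to 100 gives 56.0 : 100.0 : 66.9 : 19.9 : 2.2.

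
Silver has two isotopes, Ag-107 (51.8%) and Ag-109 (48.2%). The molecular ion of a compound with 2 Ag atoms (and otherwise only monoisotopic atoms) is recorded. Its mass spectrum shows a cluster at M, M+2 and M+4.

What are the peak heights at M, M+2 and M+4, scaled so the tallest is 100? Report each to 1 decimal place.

53.7 : 100.0 : 46.5

The 2 Ag atoms are independent, so intensities follow the terms of (0.518 + 0.482)^2.
P(M) = 0.518^2 = 0.268324
P(M+2) = 2 × 0.518^1 × 0.482^1 = 0.499352
P(M+4) = 0.482^2 = 0.232324
The M+2 peak is largest (0.499352); scaling to 100 gives 53.7 : 100.0 : 46.5.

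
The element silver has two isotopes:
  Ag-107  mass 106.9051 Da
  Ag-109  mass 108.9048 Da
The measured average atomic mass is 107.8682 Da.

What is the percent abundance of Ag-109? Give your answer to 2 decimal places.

48.16%

Let x be the fractional abundance of Ag-107; then Ag-109 has abundance 1 − x.
106.9051·x + 108.9048·(1 − x) = 107.8682
(106.9051 − 108.9048)·x = 107.8682 − 108.9048
x = -1.0366 / -1.9997 = 0.51838 → 51.84% Ag-107, 48.16% Ag-109.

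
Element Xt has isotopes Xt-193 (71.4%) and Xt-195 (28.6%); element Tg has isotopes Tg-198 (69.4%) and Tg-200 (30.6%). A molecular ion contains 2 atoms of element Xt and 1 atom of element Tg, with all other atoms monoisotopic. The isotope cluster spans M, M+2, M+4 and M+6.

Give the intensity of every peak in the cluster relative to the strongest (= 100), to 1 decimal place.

80.5 : 100.0 : 41.4 : 5.7

Element Xt pattern (n=2): 0.509796 : 0.408408 : 0.081796
Element Tg pattern (n=1): 0.6940 : 0.3060
Convolve the two distributions (both contribute in 2-u steps):
  M: 0.509796×0.6940 = 0.353798
  M+2: 0.509796×0.3060 + 0.408408×0.6940 = 0.439433
  M+4: 0.408408×0.3060 + 0.081796×0.6940 = 0.181739
  M+6: 0.081796×0.3060 = 0.025030
Scale to base peak (0.439433) = 100: 80.5 : 100.0 : 41.4 : 5.7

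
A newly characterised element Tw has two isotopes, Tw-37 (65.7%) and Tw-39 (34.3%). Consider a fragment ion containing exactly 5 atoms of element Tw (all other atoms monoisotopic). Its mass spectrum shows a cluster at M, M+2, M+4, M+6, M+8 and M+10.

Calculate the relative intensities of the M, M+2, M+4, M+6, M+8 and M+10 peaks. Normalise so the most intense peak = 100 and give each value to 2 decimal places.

Each Tw atom is independently Tw-37 (p = 0.657) or Tw-39 (q = 0.343); the cluster is the binomial expansion (p + q)^5.
P(M) = 0.657^5 = 0.122413
P(M+2) = 5 × 0.657^4 × 0.343^1 = 0.319540
P(M+4) = 10 × 0.657^3 × 0.343^2 = 0.333645
P(M+6) = 10 × 0.657^2 × 0.343^3 = 0.174186
P(M+8) = 5 × 0.657^1 × 0.343^4 = 0.045469
P(M+10) = 0.343^5 = 0.004748
The M+4 peak is largest (0.333645); scaling to 100 gives 36.69 : 95.77 : 100.00 : 52.21 : 13.63 : 1.42.

36.69 : 95.77 : 100.00 : 52.21 : 13.63 : 1.42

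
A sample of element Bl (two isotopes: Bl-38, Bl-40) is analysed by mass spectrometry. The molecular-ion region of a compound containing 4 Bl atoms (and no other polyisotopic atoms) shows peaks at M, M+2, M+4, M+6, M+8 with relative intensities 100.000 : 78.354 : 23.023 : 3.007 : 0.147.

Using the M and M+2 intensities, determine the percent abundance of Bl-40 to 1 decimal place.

Let p = fractional abundance of Bl-38. I(M+2)/I(M) = [C(4,1)·p^3·(1−p)] / p^4 = 4·(1−p)/p = 78.354/100.000 = 0.7835
(1−p)/p = 0.7835/4 = 0.1959  ⇒  p = 1/(1 + 0.1959) = 0.8362
Bl-38: 83.6%, Bl-40: 16.4%.

16.4%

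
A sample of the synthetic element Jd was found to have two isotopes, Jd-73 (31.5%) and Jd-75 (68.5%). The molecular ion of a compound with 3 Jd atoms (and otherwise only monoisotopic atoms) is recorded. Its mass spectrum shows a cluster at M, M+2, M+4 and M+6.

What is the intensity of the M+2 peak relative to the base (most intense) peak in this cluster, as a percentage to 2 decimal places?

Binomial terms of (0.315 + 0.685)^3: M 0.0313, M+2 0.2039, M+4 0.4434, M+6 0.3214 → M+4 is the base peak.
P(M+4) = C(3,2) × 0.315^1 × 0.685^2 = 3 × 0.3150 × 0.469225 = 0.443418 (base)
P(M+2) = C(3,1) × 0.315^2 × 0.685^1 = 3 × 0.099225 × 0.6850 = 0.203907
Relative intensity = 0.203907 / 0.443418 × 100 = 45.99

45.99%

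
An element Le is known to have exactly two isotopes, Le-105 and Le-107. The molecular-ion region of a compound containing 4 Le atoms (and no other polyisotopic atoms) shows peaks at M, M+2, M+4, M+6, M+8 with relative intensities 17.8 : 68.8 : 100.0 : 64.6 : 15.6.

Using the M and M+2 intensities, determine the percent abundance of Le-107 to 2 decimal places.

Let p = fractional abundance of Le-105. I(M+2)/I(M) = [C(4,1)·p^3·(1−p)] / p^4 = 4·(1−p)/p = 68.8/17.8 = 3.8652
(1−p)/p = 3.8652/4 = 0.9663  ⇒  p = 1/(1 + 0.9663) = 0.5086
Le-105: 50.86%, Le-107: 49.14%.

49.14%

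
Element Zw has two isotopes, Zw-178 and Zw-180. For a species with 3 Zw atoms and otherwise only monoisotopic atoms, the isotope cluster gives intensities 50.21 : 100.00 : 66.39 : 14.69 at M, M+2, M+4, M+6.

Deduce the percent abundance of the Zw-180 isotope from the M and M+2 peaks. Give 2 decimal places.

39.90%

Let p = fractional abundance of Zw-178. I(M+2)/I(M) = [C(3,1)·p^2·(1−p)] / p^3 = 3·(1−p)/p = 100.00/50.21 = 1.9916
(1−p)/p = 1.9916/3 = 0.6639  ⇒  p = 1/(1 + 0.6639) = 0.6010
Zw-178: 60.10%, Zw-180: 39.90%.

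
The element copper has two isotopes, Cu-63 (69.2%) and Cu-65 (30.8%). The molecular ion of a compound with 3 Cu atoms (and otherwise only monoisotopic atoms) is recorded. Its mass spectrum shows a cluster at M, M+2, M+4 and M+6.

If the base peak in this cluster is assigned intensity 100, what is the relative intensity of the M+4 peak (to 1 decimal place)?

44.5

(0.692 + 0.308)^3 gives M 0.3314, M+2 0.4425, M+4 0.1969, M+6 0.0292; the largest is M+2.
P(M+2) = C(3,1) × 0.692^2 × 0.308^1 = 3 × 0.478864 × 0.3080 = 0.442470 (base)
P(M+4) = C(3,2) × 0.692^1 × 0.308^2 = 3 × 0.6920 × 0.094864 = 0.196938
Relative intensity = 0.196938 / 0.442470 × 100 = 44.5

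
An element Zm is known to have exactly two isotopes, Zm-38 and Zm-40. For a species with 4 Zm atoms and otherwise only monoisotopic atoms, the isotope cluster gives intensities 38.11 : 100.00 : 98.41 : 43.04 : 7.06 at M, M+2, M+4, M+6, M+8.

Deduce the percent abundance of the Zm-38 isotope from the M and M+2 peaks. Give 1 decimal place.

Let p = fractional abundance of Zm-38. I(M+2)/I(M) = [C(4,1)·p^3·(1−p)] / p^4 = 4·(1−p)/p = 100.00/38.11 = 2.6240
(1−p)/p = 2.6240/4 = 0.6560  ⇒  p = 1/(1 + 0.6560) = 0.6039
Zm-38: 60.4%, Zm-40: 39.6%.

60.4%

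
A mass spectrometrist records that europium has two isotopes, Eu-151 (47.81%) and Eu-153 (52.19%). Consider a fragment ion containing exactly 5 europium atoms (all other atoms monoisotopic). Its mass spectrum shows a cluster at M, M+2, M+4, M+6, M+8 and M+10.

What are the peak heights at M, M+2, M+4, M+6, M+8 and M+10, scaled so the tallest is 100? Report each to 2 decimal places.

7.69 : 41.96 : 91.61 : 100.00 : 54.58 : 11.92

Expanding (0.4781 + 0.5219)^5:
P(M) = 0.4781^5 = 0.024980
P(M+2) = 5 × 0.4781^4 × 0.5219^1 = 0.136343
P(M+4) = 10 × 0.4781^3 × 0.5219^2 = 0.297667
P(M+6) = 10 × 0.4781^2 × 0.5219^3 = 0.324937
P(M+8) = 5 × 0.4781^1 × 0.5219^4 = 0.177353
P(M+10) = 0.5219^5 = 0.038720
The M+6 peak is largest (0.324937); scaling to 100 gives 7.69 : 41.96 : 91.61 : 100.00 : 54.58 : 11.92.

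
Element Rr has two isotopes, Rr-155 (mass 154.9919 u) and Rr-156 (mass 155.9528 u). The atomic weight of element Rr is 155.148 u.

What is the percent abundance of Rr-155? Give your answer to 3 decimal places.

83.755%

With x = fraction of Rr-155 (so Rr-156 is 1 − x):
154.9919·x + 155.9528·(1 − x) = 155.148
(154.9919 − 155.9528)·x = 155.148 − 155.9528
x = -0.8048 / -0.9609 = 0.83755 → 83.755% Rr-155, 16.245% Rr-156.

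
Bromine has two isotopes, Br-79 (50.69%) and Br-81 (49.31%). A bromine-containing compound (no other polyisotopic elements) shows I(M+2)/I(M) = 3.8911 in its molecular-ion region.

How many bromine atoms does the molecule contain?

4

The M+2/M ratio from n Br atoms is n · q/p = n · 0.4931/0.5069.
n = 3.8911 × 0.5069/0.4931 = 4.00 ≈ 4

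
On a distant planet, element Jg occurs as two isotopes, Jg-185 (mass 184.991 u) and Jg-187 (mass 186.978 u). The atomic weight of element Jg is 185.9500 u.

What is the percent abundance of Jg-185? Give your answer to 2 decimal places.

51.74%

With x = fraction of Jg-185 (so Jg-187 is 1 − x):
184.991·x + 186.978·(1 − x) = 185.9500
(184.991 − 186.978)·x = 185.9500 − 186.978
x = -1.0280 / -1.987 = 0.51736 → 51.74% Jg-185, 48.26% Jg-187.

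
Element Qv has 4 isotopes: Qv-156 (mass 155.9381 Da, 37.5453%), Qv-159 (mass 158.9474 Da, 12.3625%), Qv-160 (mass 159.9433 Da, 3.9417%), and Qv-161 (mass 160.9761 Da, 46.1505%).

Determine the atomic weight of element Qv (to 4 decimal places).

Ar = Σ fᵢ·mᵢ = 0.375453 × 155.9381 + 0.123625 × 158.9474 + 0.039417 × 159.9433 + 0.461505 × 160.9761
= 58.54743 + 19.64987 + 6.30449 + 74.29128 = 158.79307 Da

158.7931 Da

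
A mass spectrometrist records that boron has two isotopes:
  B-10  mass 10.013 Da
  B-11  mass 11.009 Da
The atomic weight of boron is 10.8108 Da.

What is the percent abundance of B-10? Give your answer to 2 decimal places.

With x = fraction of B-10 (so B-11 is 1 − x):
10.013·x + 11.009·(1 − x) = 10.8108
(10.013 − 11.009)·x = 10.8108 − 11.009
x = -0.1982 / -0.996 = 0.19900 → 19.90% B-10, 80.10% B-11.

19.90%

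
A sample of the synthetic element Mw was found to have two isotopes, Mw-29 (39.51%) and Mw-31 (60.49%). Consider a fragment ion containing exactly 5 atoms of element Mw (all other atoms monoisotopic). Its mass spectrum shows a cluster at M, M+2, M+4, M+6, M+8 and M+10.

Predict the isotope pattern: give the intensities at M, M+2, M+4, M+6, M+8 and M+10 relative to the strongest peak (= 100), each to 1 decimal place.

Expanding (0.3951 + 0.6049)^5:
P(M) = 0.3951^5 = 0.009628
P(M+2) = 5 × 0.3951^4 × 0.6049^1 = 0.073702
P(M+4) = 10 × 0.3951^3 × 0.6049^2 = 0.225677
P(M+6) = 10 × 0.3951^2 × 0.6049^3 = 0.345513
P(M+8) = 5 × 0.3951^1 × 0.6049^4 = 0.264491
P(M+10) = 0.6049^5 = 0.080987
The M+6 peak is largest (0.345513); scaling to 100 gives 2.8 : 21.3 : 65.3 : 100.0 : 76.6 : 23.4.

2.8 : 21.3 : 65.3 : 100.0 : 76.6 : 23.4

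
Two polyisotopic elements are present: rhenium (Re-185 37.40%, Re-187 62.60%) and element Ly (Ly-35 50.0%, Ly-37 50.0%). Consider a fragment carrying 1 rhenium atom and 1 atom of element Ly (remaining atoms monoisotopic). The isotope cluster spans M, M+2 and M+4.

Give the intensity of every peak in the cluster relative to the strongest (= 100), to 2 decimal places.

Rhenium pattern (n=1): 0.3740 : 0.6260
Element Ly pattern (n=1): 0.5000 : 0.5000
Convolve the two distributions (both contribute in 2-u steps):
  M: 0.3740×0.5000 = 0.187000
  M+2: 0.3740×0.5000 + 0.6260×0.5000 = 0.500000
  M+4: 0.6260×0.5000 = 0.313000
Scale to base peak (0.500000) = 100: 37.40 : 100.00 : 62.60

37.40 : 100.00 : 62.60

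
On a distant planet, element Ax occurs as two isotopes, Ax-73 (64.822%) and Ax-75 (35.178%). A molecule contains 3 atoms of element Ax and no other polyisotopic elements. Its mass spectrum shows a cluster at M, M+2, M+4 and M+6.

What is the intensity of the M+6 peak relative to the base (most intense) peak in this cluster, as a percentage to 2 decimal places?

9.82%

Binomial terms of (0.64822 + 0.35178)^3: M 0.2724, M+2 0.4434, M+4 0.2407, M+6 0.0435 → M+2 is the base peak.
P(M+2) = C(3,1) × 0.64822^2 × 0.35178^1 = 3 × 0.42018917 × 0.35178 = 0.443442 (base)
P(M+6) = C(3,3) × 0.64822^0 × 0.35178^3 = 1 × 1.0000 × 0.04353248 = 0.043532
Relative intensity = 0.043532 / 0.443442 × 100 = 9.82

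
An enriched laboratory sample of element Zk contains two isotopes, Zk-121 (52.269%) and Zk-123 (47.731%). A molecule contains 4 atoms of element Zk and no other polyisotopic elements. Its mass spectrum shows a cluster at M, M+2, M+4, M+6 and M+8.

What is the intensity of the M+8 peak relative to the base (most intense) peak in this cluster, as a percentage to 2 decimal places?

Term probabilities: M 0.0746, M+2 0.2726, M+4 0.3735, M+6 0.2274, M+8 0.0519. Base peak = M+4.
P(M+4) = C(4,2) × 0.52269^2 × 0.47731^2 = 6 × 0.27320484 × 0.22782484 = 0.373457 (base)
P(M+8) = C(4,4) × 0.52269^0 × 0.47731^4 = 1 × 1.0000 × 0.05190416 = 0.051904
Relative intensity = 0.051904 / 0.373457 × 100 = 13.90

13.90%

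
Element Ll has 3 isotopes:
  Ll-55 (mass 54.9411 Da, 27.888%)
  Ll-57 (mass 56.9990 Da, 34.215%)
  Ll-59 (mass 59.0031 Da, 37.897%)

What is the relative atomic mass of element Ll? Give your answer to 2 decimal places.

Weight each isotope mass by its fractional abundance: 0.27888 × 54.9411 + 0.34215 × 56.9990 + 0.37897 × 59.0031
= 15.32197 + 19.50221 + 22.36040 = 57.18458 Da

57.18 Da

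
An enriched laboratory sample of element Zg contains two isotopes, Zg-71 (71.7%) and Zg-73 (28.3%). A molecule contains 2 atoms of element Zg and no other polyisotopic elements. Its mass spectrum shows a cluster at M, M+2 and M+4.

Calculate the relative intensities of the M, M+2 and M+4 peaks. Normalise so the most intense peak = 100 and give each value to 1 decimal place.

Expanding (0.717 + 0.283)^2:
P(M) = 0.717^2 = 0.514089
P(M+2) = 2 × 0.717^1 × 0.283^1 = 0.405822
P(M+4) = 0.283^2 = 0.080089
The M peak is largest (0.514089); scaling to 100 gives 100.0 : 78.9 : 15.6.

100.0 : 78.9 : 15.6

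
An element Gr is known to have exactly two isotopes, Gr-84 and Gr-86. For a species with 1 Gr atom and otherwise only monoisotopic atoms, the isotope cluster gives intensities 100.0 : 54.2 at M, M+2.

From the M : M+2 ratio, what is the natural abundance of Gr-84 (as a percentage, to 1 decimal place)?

64.9%

Write p for the Gr-84 fraction. I(M+2)/I(M) = [C(1,1)·p^0·(1−p)] / p^1 = 1·(1−p)/p = 54.2/100.0 = 0.5420
(1−p)/p = 0.5420/1 = 0.5420  ⇒  p = 1/(1 + 0.5420) = 0.6485
Gr-84: 64.9%, Gr-86: 35.1%.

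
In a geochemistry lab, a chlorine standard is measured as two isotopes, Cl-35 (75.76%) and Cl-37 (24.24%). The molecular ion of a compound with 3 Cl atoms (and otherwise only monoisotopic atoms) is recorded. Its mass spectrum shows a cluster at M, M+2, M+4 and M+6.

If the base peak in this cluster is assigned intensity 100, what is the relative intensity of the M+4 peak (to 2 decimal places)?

30.71

(0.7576 + 0.2424)^3 gives M 0.4348, M+2 0.4174, M+4 0.1335, M+6 0.0142; the largest is M.
P(M) = C(3,0) × 0.7576^3 × 0.2424^0 = 1 × 0.4348304 × 1.0000 = 0.434830 (base)
P(M+4) = C(3,2) × 0.7576^1 × 0.2424^2 = 3 × 0.7576 × 0.05875776 = 0.133545
Relative intensity = 0.133545 / 0.434830 × 100 = 30.71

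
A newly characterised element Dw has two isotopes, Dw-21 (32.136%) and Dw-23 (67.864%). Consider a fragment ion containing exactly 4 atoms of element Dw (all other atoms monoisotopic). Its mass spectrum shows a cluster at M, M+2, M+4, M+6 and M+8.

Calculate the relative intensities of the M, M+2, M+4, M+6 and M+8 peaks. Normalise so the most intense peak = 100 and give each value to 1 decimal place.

2.7 : 22.4 : 71.0 : 100.0 : 52.8

Expanding (0.32136 + 0.67864)^4:
P(M) = 0.32136^4 = 0.010665
P(M+2) = 4 × 0.32136^3 × 0.67864^1 = 0.090090
P(M+4) = 6 × 0.32136^2 × 0.67864^2 = 0.285374
P(M+6) = 4 × 0.32136^1 × 0.67864^3 = 0.401763
P(M+8) = 0.67864^4 = 0.212108
The M+6 peak is largest (0.401763); scaling to 100 gives 2.7 : 22.4 : 71.0 : 100.0 : 52.8.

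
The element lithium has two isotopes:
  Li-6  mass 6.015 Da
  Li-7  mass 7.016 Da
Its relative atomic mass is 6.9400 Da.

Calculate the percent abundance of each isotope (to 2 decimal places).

Li-6: 7.59%, Li-7: 92.41%

Let x be the fractional abundance of Li-6; then Li-7 has abundance 1 − x.
6.015·x + 7.016·(1 − x) = 6.9400
(6.015 − 7.016)·x = 6.9400 − 7.016
x = -0.0760 / -1.001 = 0.07592 → 7.59% Li-6, 92.41% Li-7.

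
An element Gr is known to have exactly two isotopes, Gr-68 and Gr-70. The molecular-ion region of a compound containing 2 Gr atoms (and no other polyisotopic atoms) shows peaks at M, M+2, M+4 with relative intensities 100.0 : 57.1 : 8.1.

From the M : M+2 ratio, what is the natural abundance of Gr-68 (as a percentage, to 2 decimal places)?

77.79%

If p is the fraction of Gr that is Gr-68, then I(M+2)/I(M) = [C(2,1)·p^1·(1−p)] / p^2 = 2·(1−p)/p = 57.1/100.0 = 0.5710
(1−p)/p = 0.5710/2 = 0.2855  ⇒  p = 1/(1 + 0.2855) = 0.7779
Gr-68: 77.79%, Gr-70: 22.21%.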